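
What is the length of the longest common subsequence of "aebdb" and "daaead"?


LCS of "aebdb" and "daaead"
DP table:
           d    a    a    e    a    d
      0    0    0    0    0    0    0
  a   0    0    1    1    1    1    1
  e   0    0    1    1    2    2    2
  b   0    0    1    1    2    2    2
  d   0    1    1    1    2    2    3
  b   0    1    1    1    2    2    3
LCS length = dp[5][6] = 3

3


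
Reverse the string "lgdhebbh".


Input: lgdhebbh
Reading characters right to left:
  Position 7: 'h'
  Position 6: 'b'
  Position 5: 'b'
  Position 4: 'e'
  Position 3: 'h'
  Position 2: 'd'
  Position 1: 'g'
  Position 0: 'l'
Reversed: hbbehdgl

hbbehdgl


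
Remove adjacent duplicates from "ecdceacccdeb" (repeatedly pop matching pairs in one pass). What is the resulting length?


Input: ecdceacccdeb
Stack-based adjacent duplicate removal:
  Read 'e': push. Stack: e
  Read 'c': push. Stack: ec
  Read 'd': push. Stack: ecd
  Read 'c': push. Stack: ecdc
  Read 'e': push. Stack: ecdce
  Read 'a': push. Stack: ecdcea
  Read 'c': push. Stack: ecdceac
  Read 'c': matches stack top 'c' => pop. Stack: ecdcea
  Read 'c': push. Stack: ecdceac
  Read 'd': push. Stack: ecdceacd
  Read 'e': push. Stack: ecdceacde
  Read 'b': push. Stack: ecdceacdeb
Final stack: "ecdceacdeb" (length 10)

10


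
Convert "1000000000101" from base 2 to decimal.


Input: "1000000000101" in base 2
Positional expansion:
  Digit '1' (value 1) x 2^12 = 4096
  Digit '0' (value 0) x 2^11 = 0
  Digit '0' (value 0) x 2^10 = 0
  Digit '0' (value 0) x 2^9 = 0
  Digit '0' (value 0) x 2^8 = 0
  Digit '0' (value 0) x 2^7 = 0
  Digit '0' (value 0) x 2^6 = 0
  Digit '0' (value 0) x 2^5 = 0
  Digit '0' (value 0) x 2^4 = 0
  Digit '0' (value 0) x 2^3 = 0
  Digit '1' (value 1) x 2^2 = 4
  Digit '0' (value 0) x 2^1 = 0
  Digit '1' (value 1) x 2^0 = 1
Sum = 4101

4101


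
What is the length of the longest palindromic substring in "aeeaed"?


Input: "aeeaed"
Checking substrings for palindromes:
  [0:4] "aeea" (len 4) => palindrome
  [2:5] "eae" (len 3) => palindrome
  [1:3] "ee" (len 2) => palindrome
Longest palindromic substring: "aeea" with length 4

4


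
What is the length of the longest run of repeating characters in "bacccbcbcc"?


Input: "bacccbcbcc"
Scanning for longest run:
  Position 1 ('a'): new char, reset run to 1
  Position 2 ('c'): new char, reset run to 1
  Position 3 ('c'): continues run of 'c', length=2
  Position 4 ('c'): continues run of 'c', length=3
  Position 5 ('b'): new char, reset run to 1
  Position 6 ('c'): new char, reset run to 1
  Position 7 ('b'): new char, reset run to 1
  Position 8 ('c'): new char, reset run to 1
  Position 9 ('c'): continues run of 'c', length=2
Longest run: 'c' with length 3

3


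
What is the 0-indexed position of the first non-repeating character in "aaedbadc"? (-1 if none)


Input: aaedbadc
Character frequencies:
  'a': 3
  'b': 1
  'c': 1
  'd': 2
  'e': 1
Scanning left to right for freq == 1:
  Position 0 ('a'): freq=3, skip
  Position 1 ('a'): freq=3, skip
  Position 2 ('e'): unique! => answer = 2

2


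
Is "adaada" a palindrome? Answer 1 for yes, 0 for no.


Input: adaada
Reversed: adaada
  Compare pos 0 ('a') with pos 5 ('a'): match
  Compare pos 1 ('d') with pos 4 ('d'): match
  Compare pos 2 ('a') with pos 3 ('a'): match
Result: palindrome

1


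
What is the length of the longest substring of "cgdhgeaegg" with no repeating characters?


Input: "cgdhgeaegg"
Sliding window (track last position of each char):
  Position 0 ('c'): window [0,0] length 1 -- new best
  Position 1 ('g'): window [0,1] length 2 -- new best
  Position 2 ('d'): window [0,2] length 3 -- new best
  Position 3 ('h'): window [0,3] length 4 -- new best
  Position 4 ('g'): repeat (last at 1), move window start to 2
  Position 4 ('g'): window [2,4] length 3
  Position 5 ('e'): window [2,5] length 4
  Position 6 ('a'): window [2,6] length 5 -- new best
  Position 7 ('e'): repeat (last at 5), move window start to 6
  Position 7 ('e'): window [6,7] length 2
  Position 8 ('g'): window [6,8] length 3
  Position 9 ('g'): repeat (last at 8), move window start to 9
  Position 9 ('g'): window [9,9] length 1
Longest substring with no repeats: "dhgea" with length 5

5


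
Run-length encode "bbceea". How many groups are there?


Input: bbceea
Scanning for consecutive runs:
  Group 1: 'b' x 2 (positions 0-1)
  Group 2: 'c' x 1 (positions 2-2)
  Group 3: 'e' x 2 (positions 3-4)
  Group 4: 'a' x 1 (positions 5-5)
Total groups: 4

4


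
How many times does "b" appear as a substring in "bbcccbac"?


Searching for "b" in "bbcccbac"
Scanning each position:
  Position 0: "b" => MATCH
  Position 1: "b" => MATCH
  Position 2: "c" => no
  Position 3: "c" => no
  Position 4: "c" => no
  Position 5: "b" => MATCH
  Position 6: "a" => no
  Position 7: "c" => no
Total occurrences: 3

3


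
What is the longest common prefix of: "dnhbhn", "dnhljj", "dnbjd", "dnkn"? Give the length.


Words: dnhbhn, dnhljj, dnbjd, dnkn
  Position 0: all 'd' => match
  Position 1: all 'n' => match
  Position 2: ('h', 'h', 'b', 'k') => mismatch, stop
LCP = "dn" (length 2)

2


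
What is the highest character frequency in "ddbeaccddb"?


Input: ddbeaccddb
Character counts:
  'a': 1
  'b': 2
  'c': 2
  'd': 4
  'e': 1
Maximum frequency: 4

4


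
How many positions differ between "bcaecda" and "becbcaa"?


Comparing "bcaecda" and "becbcaa" position by position:
  Position 0: 'b' vs 'b' => same
  Position 1: 'c' vs 'e' => DIFFER
  Position 2: 'a' vs 'c' => DIFFER
  Position 3: 'e' vs 'b' => DIFFER
  Position 4: 'c' vs 'c' => same
  Position 5: 'd' vs 'a' => DIFFER
  Position 6: 'a' vs 'a' => same
Positions that differ: 4

4


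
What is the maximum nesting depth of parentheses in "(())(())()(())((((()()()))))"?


Input: "(())(())()(())((((()()()))))"
Tracking depth:
  Position 0 '(': depth becomes 1
  Position 1 '(': depth becomes 2
  Position 2 ')': depth becomes 1
  Position 3 ')': depth becomes 0
  Position 4 '(': depth becomes 1
  Position 5 '(': depth becomes 2
  Position 6 ')': depth becomes 1
  Position 7 ')': depth becomes 0
  Position 8 '(': depth becomes 1
  Position 9 ')': depth becomes 0
  Position 10 '(': depth becomes 1
  Position 11 '(': depth becomes 2
  Position 12 ')': depth becomes 1
  Position 13 ')': depth becomes 0
  Position 14 '(': depth becomes 1
  Position 15 '(': depth becomes 2
  Position 16 '(': depth becomes 3
  Position 17 '(': depth becomes 4
  Position 18 '(': depth becomes 5
  Position 19 ')': depth becomes 4
  Position 20 '(': depth becomes 5
  Position 21 ')': depth becomes 4
  Position 22 '(': depth becomes 5
  Position 23 ')': depth becomes 4
  Position 24 ')': depth becomes 3
  Position 25 ')': depth becomes 2
  Position 26 ')': depth becomes 1
  Position 27 ')': depth becomes 0
Maximum depth reached: 5

5


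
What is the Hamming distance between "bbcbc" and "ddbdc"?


Comparing "bbcbc" and "ddbdc" position by position:
  Position 0: 'b' vs 'd' => differ
  Position 1: 'b' vs 'd' => differ
  Position 2: 'c' vs 'b' => differ
  Position 3: 'b' vs 'd' => differ
  Position 4: 'c' vs 'c' => same
Total differences (Hamming distance): 4

4


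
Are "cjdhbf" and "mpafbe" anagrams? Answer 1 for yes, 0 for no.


Strings: "cjdhbf", "mpafbe"
Sorted first:  bcdfhj
Sorted second: abefmp
Differ at position 0: 'b' vs 'a' => not anagrams

0


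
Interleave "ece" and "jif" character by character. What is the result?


Interleaving "ece" and "jif":
  Position 0: 'e' from first, 'j' from second => "ej"
  Position 1: 'c' from first, 'i' from second => "ci"
  Position 2: 'e' from first, 'f' from second => "ef"
Result: ejcief

ejcief


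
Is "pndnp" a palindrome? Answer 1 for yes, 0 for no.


Input: pndnp
Reversed: pndnp
  Compare pos 0 ('p') with pos 4 ('p'): match
  Compare pos 1 ('n') with pos 3 ('n'): match
Result: palindrome

1


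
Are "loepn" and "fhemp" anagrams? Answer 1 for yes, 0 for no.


Strings: "loepn", "fhemp"
Sorted first:  elnop
Sorted second: efhmp
Differ at position 1: 'l' vs 'f' => not anagrams

0


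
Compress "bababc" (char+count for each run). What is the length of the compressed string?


Input: bababc
Runs:
  'b' x 1 => "b1"
  'a' x 1 => "a1"
  'b' x 1 => "b1"
  'a' x 1 => "a1"
  'b' x 1 => "b1"
  'c' x 1 => "c1"
Compressed: "b1a1b1a1b1c1"
Compressed length: 12

12


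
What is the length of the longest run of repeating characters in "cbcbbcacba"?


Input: "cbcbbcacba"
Scanning for longest run:
  Position 1 ('b'): new char, reset run to 1
  Position 2 ('c'): new char, reset run to 1
  Position 3 ('b'): new char, reset run to 1
  Position 4 ('b'): continues run of 'b', length=2
  Position 5 ('c'): new char, reset run to 1
  Position 6 ('a'): new char, reset run to 1
  Position 7 ('c'): new char, reset run to 1
  Position 8 ('b'): new char, reset run to 1
  Position 9 ('a'): new char, reset run to 1
Longest run: 'b' with length 2

2


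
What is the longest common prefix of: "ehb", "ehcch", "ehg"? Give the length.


Words: ehb, ehcch, ehg
  Position 0: all 'e' => match
  Position 1: all 'h' => match
  Position 2: ('b', 'c', 'g') => mismatch, stop
LCP = "eh" (length 2)

2


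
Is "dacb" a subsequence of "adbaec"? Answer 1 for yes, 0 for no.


Check if "dacb" is a subsequence of "adbaec"
Greedy scan:
  Position 0 ('a'): no match needed
  Position 1 ('d'): matches sub[0] = 'd'
  Position 2 ('b'): no match needed
  Position 3 ('a'): matches sub[1] = 'a'
  Position 4 ('e'): no match needed
  Position 5 ('c'): matches sub[2] = 'c'
Only matched 3/4 characters => not a subsequence

0


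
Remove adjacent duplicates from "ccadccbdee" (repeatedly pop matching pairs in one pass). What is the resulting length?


Input: ccadccbdee
Stack-based adjacent duplicate removal:
  Read 'c': push. Stack: c
  Read 'c': matches stack top 'c' => pop. Stack: (empty)
  Read 'a': push. Stack: a
  Read 'd': push. Stack: ad
  Read 'c': push. Stack: adc
  Read 'c': matches stack top 'c' => pop. Stack: ad
  Read 'b': push. Stack: adb
  Read 'd': push. Stack: adbd
  Read 'e': push. Stack: adbde
  Read 'e': matches stack top 'e' => pop. Stack: adbd
Final stack: "adbd" (length 4)

4


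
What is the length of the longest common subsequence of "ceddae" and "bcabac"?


LCS of "ceddae" and "bcabac"
DP table:
           b    c    a    b    a    c
      0    0    0    0    0    0    0
  c   0    0    1    1    1    1    1
  e   0    0    1    1    1    1    1
  d   0    0    1    1    1    1    1
  d   0    0    1    1    1    1    1
  a   0    0    1    2    2    2    2
  e   0    0    1    2    2    2    2
LCS length = dp[6][6] = 2

2


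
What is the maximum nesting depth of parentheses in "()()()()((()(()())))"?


Input: "()()()()((()(()())))"
Tracking depth:
  Position 0 '(': depth becomes 1
  Position 1 ')': depth becomes 0
  Position 2 '(': depth becomes 1
  Position 3 ')': depth becomes 0
  Position 4 '(': depth becomes 1
  Position 5 ')': depth becomes 0
  Position 6 '(': depth becomes 1
  Position 7 ')': depth becomes 0
  Position 8 '(': depth becomes 1
  Position 9 '(': depth becomes 2
  Position 10 '(': depth becomes 3
  Position 11 ')': depth becomes 2
  Position 12 '(': depth becomes 3
  Position 13 '(': depth becomes 4
  Position 14 ')': depth becomes 3
  Position 15 '(': depth becomes 4
  Position 16 ')': depth becomes 3
  Position 17 ')': depth becomes 2
  Position 18 ')': depth becomes 1
  Position 19 ')': depth becomes 0
Maximum depth reached: 4

4


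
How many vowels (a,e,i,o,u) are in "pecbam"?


Input: pecbam
Checking each character:
  'p' at position 0: consonant
  'e' at position 1: vowel (running total: 1)
  'c' at position 2: consonant
  'b' at position 3: consonant
  'a' at position 4: vowel (running total: 2)
  'm' at position 5: consonant
Total vowels: 2

2


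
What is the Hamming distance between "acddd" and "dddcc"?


Comparing "acddd" and "dddcc" position by position:
  Position 0: 'a' vs 'd' => differ
  Position 1: 'c' vs 'd' => differ
  Position 2: 'd' vs 'd' => same
  Position 3: 'd' vs 'c' => differ
  Position 4: 'd' vs 'c' => differ
Total differences (Hamming distance): 4

4


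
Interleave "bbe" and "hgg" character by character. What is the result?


Interleaving "bbe" and "hgg":
  Position 0: 'b' from first, 'h' from second => "bh"
  Position 1: 'b' from first, 'g' from second => "bg"
  Position 2: 'e' from first, 'g' from second => "eg"
Result: bhbgeg

bhbgeg


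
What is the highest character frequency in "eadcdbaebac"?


Input: eadcdbaebac
Character counts:
  'a': 3
  'b': 2
  'c': 2
  'd': 2
  'e': 2
Maximum frequency: 3

3


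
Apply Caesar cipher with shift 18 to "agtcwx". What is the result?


Caesar cipher: shift "agtcwx" by 18
  'a' (pos 0) + 18 = pos 18 = 's'
  'g' (pos 6) + 18 = pos 24 = 'y'
  't' (pos 19) + 18 = pos 11 = 'l'
  'c' (pos 2) + 18 = pos 20 = 'u'
  'w' (pos 22) + 18 = pos 14 = 'o'
  'x' (pos 23) + 18 = pos 15 = 'p'
Result: syluop

syluop


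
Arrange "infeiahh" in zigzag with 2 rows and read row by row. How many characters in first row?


Zigzag "infeiahh" into 2 rows:
Placing characters:
  'i' => row 0
  'n' => row 1
  'f' => row 0
  'e' => row 1
  'i' => row 0
  'a' => row 1
  'h' => row 0
  'h' => row 1
Rows:
  Row 0: "ifih"
  Row 1: "neah"
First row length: 4

4


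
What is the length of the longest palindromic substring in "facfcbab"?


Input: "facfcbab"
Checking substrings for palindromes:
  [2:5] "cfc" (len 3) => palindrome
  [5:8] "bab" (len 3) => palindrome
Longest palindromic substring: "cfc" with length 3

3


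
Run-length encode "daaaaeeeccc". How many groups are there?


Input: daaaaeeeccc
Scanning for consecutive runs:
  Group 1: 'd' x 1 (positions 0-0)
  Group 2: 'a' x 4 (positions 1-4)
  Group 3: 'e' x 3 (positions 5-7)
  Group 4: 'c' x 3 (positions 8-10)
Total groups: 4

4


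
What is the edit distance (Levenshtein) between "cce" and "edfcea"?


Computing edit distance: "cce" -> "edfcea"
DP table:
           e    d    f    c    e    a
      0    1    2    3    4    5    6
  c   1    1    2    3    3    4    5
  c   2    2    2    3    3    4    5
  e   3    2    3    3    4    3    4
Edit distance = dp[3][6] = 4

4


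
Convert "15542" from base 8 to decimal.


Input: "15542" in base 8
Positional expansion:
  Digit '1' (value 1) x 8^4 = 4096
  Digit '5' (value 5) x 8^3 = 2560
  Digit '5' (value 5) x 8^2 = 320
  Digit '4' (value 4) x 8^1 = 32
  Digit '2' (value 2) x 8^0 = 2
Sum = 7010

7010


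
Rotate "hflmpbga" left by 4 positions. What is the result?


Input: "hflmpbga", rotate left by 4
First 4 characters: "hflm"
Remaining characters: "pbga"
Concatenate remaining + first: "pbga" + "hflm" = "pbgahflm"

pbgahflm


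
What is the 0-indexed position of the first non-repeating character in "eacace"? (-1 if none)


Input: eacace
Character frequencies:
  'a': 2
  'c': 2
  'e': 2
Scanning left to right for freq == 1:
  Position 0 ('e'): freq=2, skip
  Position 1 ('a'): freq=2, skip
  Position 2 ('c'): freq=2, skip
  Position 3 ('a'): freq=2, skip
  Position 4 ('c'): freq=2, skip
  Position 5 ('e'): freq=2, skip
  No unique character found => answer = -1

-1


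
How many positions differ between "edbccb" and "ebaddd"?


Comparing "edbccb" and "ebaddd" position by position:
  Position 0: 'e' vs 'e' => same
  Position 1: 'd' vs 'b' => DIFFER
  Position 2: 'b' vs 'a' => DIFFER
  Position 3: 'c' vs 'd' => DIFFER
  Position 4: 'c' vs 'd' => DIFFER
  Position 5: 'b' vs 'd' => DIFFER
Positions that differ: 5

5


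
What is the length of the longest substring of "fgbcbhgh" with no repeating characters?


Input: "fgbcbhgh"
Sliding window (track last position of each char):
  Position 0 ('f'): window [0,0] length 1 -- new best
  Position 1 ('g'): window [0,1] length 2 -- new best
  Position 2 ('b'): window [0,2] length 3 -- new best
  Position 3 ('c'): window [0,3] length 4 -- new best
  Position 4 ('b'): repeat (last at 2), move window start to 3
  Position 4 ('b'): window [3,4] length 2
  Position 5 ('h'): window [3,5] length 3
  Position 6 ('g'): window [3,6] length 4
  Position 7 ('h'): repeat (last at 5), move window start to 6
  Position 7 ('h'): window [6,7] length 2
Longest substring with no repeats: "fgbc" with length 4

4


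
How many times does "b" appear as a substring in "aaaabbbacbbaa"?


Searching for "b" in "aaaabbbacbbaa"
Scanning each position:
  Position 0: "a" => no
  Position 1: "a" => no
  Position 2: "a" => no
  Position 3: "a" => no
  Position 4: "b" => MATCH
  Position 5: "b" => MATCH
  Position 6: "b" => MATCH
  Position 7: "a" => no
  Position 8: "c" => no
  Position 9: "b" => MATCH
  Position 10: "b" => MATCH
  Position 11: "a" => no
  Position 12: "a" => no
Total occurrences: 5

5


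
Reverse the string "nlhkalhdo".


Input: nlhkalhdo
Reading characters right to left:
  Position 8: 'o'
  Position 7: 'd'
  Position 6: 'h'
  Position 5: 'l'
  Position 4: 'a'
  Position 3: 'k'
  Position 2: 'h'
  Position 1: 'l'
  Position 0: 'n'
Reversed: odhlakhln

odhlakhln


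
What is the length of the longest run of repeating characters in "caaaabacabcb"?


Input: "caaaabacabcb"
Scanning for longest run:
  Position 1 ('a'): new char, reset run to 1
  Position 2 ('a'): continues run of 'a', length=2
  Position 3 ('a'): continues run of 'a', length=3
  Position 4 ('a'): continues run of 'a', length=4
  Position 5 ('b'): new char, reset run to 1
  Position 6 ('a'): new char, reset run to 1
  Position 7 ('c'): new char, reset run to 1
  Position 8 ('a'): new char, reset run to 1
  Position 9 ('b'): new char, reset run to 1
  Position 10 ('c'): new char, reset run to 1
  Position 11 ('b'): new char, reset run to 1
Longest run: 'a' with length 4

4


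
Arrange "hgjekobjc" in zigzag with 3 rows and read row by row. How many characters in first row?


Zigzag "hgjekobjc" into 3 rows:
Placing characters:
  'h' => row 0
  'g' => row 1
  'j' => row 2
  'e' => row 1
  'k' => row 0
  'o' => row 1
  'b' => row 2
  'j' => row 1
  'c' => row 0
Rows:
  Row 0: "hkc"
  Row 1: "geoj"
  Row 2: "jb"
First row length: 3

3


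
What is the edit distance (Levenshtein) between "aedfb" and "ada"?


Computing edit distance: "aedfb" -> "ada"
DP table:
           a    d    a
      0    1    2    3
  a   1    0    1    2
  e   2    1    1    2
  d   3    2    1    2
  f   4    3    2    2
  b   5    4    3    3
Edit distance = dp[5][3] = 3

3


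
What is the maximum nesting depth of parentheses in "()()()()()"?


Input: "()()()()()"
Tracking depth:
  Position 0 '(': depth becomes 1
  Position 1 ')': depth becomes 0
  Position 2 '(': depth becomes 1
  Position 3 ')': depth becomes 0
  Position 4 '(': depth becomes 1
  Position 5 ')': depth becomes 0
  Position 6 '(': depth becomes 1
  Position 7 ')': depth becomes 0
  Position 8 '(': depth becomes 1
  Position 9 ')': depth becomes 0
Maximum depth reached: 1

1


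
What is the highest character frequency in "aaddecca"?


Input: aaddecca
Character counts:
  'a': 3
  'c': 2
  'd': 2
  'e': 1
Maximum frequency: 3

3


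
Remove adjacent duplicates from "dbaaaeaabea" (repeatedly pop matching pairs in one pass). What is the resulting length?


Input: dbaaaeaabea
Stack-based adjacent duplicate removal:
  Read 'd': push. Stack: d
  Read 'b': push. Stack: db
  Read 'a': push. Stack: dba
  Read 'a': matches stack top 'a' => pop. Stack: db
  Read 'a': push. Stack: dba
  Read 'e': push. Stack: dbae
  Read 'a': push. Stack: dbaea
  Read 'a': matches stack top 'a' => pop. Stack: dbae
  Read 'b': push. Stack: dbaeb
  Read 'e': push. Stack: dbaebe
  Read 'a': push. Stack: dbaebea
Final stack: "dbaebea" (length 7)

7


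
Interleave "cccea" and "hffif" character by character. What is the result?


Interleaving "cccea" and "hffif":
  Position 0: 'c' from first, 'h' from second => "ch"
  Position 1: 'c' from first, 'f' from second => "cf"
  Position 2: 'c' from first, 'f' from second => "cf"
  Position 3: 'e' from first, 'i' from second => "ei"
  Position 4: 'a' from first, 'f' from second => "af"
Result: chcfcfeiaf

chcfcfeiaf


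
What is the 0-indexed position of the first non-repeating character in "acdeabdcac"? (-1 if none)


Input: acdeabdcac
Character frequencies:
  'a': 3
  'b': 1
  'c': 3
  'd': 2
  'e': 1
Scanning left to right for freq == 1:
  Position 0 ('a'): freq=3, skip
  Position 1 ('c'): freq=3, skip
  Position 2 ('d'): freq=2, skip
  Position 3 ('e'): unique! => answer = 3

3


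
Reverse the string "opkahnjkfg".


Input: opkahnjkfg
Reading characters right to left:
  Position 9: 'g'
  Position 8: 'f'
  Position 7: 'k'
  Position 6: 'j'
  Position 5: 'n'
  Position 4: 'h'
  Position 3: 'a'
  Position 2: 'k'
  Position 1: 'p'
  Position 0: 'o'
Reversed: gfkjnhakpo

gfkjnhakpo


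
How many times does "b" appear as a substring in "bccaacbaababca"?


Searching for "b" in "bccaacbaababca"
Scanning each position:
  Position 0: "b" => MATCH
  Position 1: "c" => no
  Position 2: "c" => no
  Position 3: "a" => no
  Position 4: "a" => no
  Position 5: "c" => no
  Position 6: "b" => MATCH
  Position 7: "a" => no
  Position 8: "a" => no
  Position 9: "b" => MATCH
  Position 10: "a" => no
  Position 11: "b" => MATCH
  Position 12: "c" => no
  Position 13: "a" => no
Total occurrences: 4

4


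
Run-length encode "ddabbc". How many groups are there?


Input: ddabbc
Scanning for consecutive runs:
  Group 1: 'd' x 2 (positions 0-1)
  Group 2: 'a' x 1 (positions 2-2)
  Group 3: 'b' x 2 (positions 3-4)
  Group 4: 'c' x 1 (positions 5-5)
Total groups: 4

4


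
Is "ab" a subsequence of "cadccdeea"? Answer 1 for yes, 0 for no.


Check if "ab" is a subsequence of "cadccdeea"
Greedy scan:
  Position 0 ('c'): no match needed
  Position 1 ('a'): matches sub[0] = 'a'
  Position 2 ('d'): no match needed
  Position 3 ('c'): no match needed
  Position 4 ('c'): no match needed
  Position 5 ('d'): no match needed
  Position 6 ('e'): no match needed
  Position 7 ('e'): no match needed
  Position 8 ('a'): no match needed
Only matched 1/2 characters => not a subsequence

0


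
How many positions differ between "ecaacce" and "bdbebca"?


Comparing "ecaacce" and "bdbebca" position by position:
  Position 0: 'e' vs 'b' => DIFFER
  Position 1: 'c' vs 'd' => DIFFER
  Position 2: 'a' vs 'b' => DIFFER
  Position 3: 'a' vs 'e' => DIFFER
  Position 4: 'c' vs 'b' => DIFFER
  Position 5: 'c' vs 'c' => same
  Position 6: 'e' vs 'a' => DIFFER
Positions that differ: 6

6


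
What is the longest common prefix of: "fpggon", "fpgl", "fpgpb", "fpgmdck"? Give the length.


Words: fpggon, fpgl, fpgpb, fpgmdck
  Position 0: all 'f' => match
  Position 1: all 'p' => match
  Position 2: all 'g' => match
  Position 3: ('g', 'l', 'p', 'm') => mismatch, stop
LCP = "fpg" (length 3)

3


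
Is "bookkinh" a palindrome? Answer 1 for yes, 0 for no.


Input: bookkinh
Reversed: hnikkoob
  Compare pos 0 ('b') with pos 7 ('h'): MISMATCH
  Compare pos 1 ('o') with pos 6 ('n'): MISMATCH
  Compare pos 2 ('o') with pos 5 ('i'): MISMATCH
  Compare pos 3 ('k') with pos 4 ('k'): match
Result: not a palindrome

0


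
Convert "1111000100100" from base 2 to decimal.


Input: "1111000100100" in base 2
Positional expansion:
  Digit '1' (value 1) x 2^12 = 4096
  Digit '1' (value 1) x 2^11 = 2048
  Digit '1' (value 1) x 2^10 = 1024
  Digit '1' (value 1) x 2^9 = 512
  Digit '0' (value 0) x 2^8 = 0
  Digit '0' (value 0) x 2^7 = 0
  Digit '0' (value 0) x 2^6 = 0
  Digit '1' (value 1) x 2^5 = 32
  Digit '0' (value 0) x 2^4 = 0
  Digit '0' (value 0) x 2^3 = 0
  Digit '1' (value 1) x 2^2 = 4
  Digit '0' (value 0) x 2^1 = 0
  Digit '0' (value 0) x 2^0 = 0
Sum = 7716

7716


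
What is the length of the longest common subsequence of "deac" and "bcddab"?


LCS of "deac" and "bcddab"
DP table:
           b    c    d    d    a    b
      0    0    0    0    0    0    0
  d   0    0    0    1    1    1    1
  e   0    0    0    1    1    1    1
  a   0    0    0    1    1    2    2
  c   0    0    1    1    1    2    2
LCS length = dp[4][6] = 2

2


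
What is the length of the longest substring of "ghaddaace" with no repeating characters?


Input: "ghaddaace"
Sliding window (track last position of each char):
  Position 0 ('g'): window [0,0] length 1 -- new best
  Position 1 ('h'): window [0,1] length 2 -- new best
  Position 2 ('a'): window [0,2] length 3 -- new best
  Position 3 ('d'): window [0,3] length 4 -- new best
  Position 4 ('d'): repeat (last at 3), move window start to 4
  Position 4 ('d'): window [4,4] length 1
  Position 5 ('a'): window [4,5] length 2
  Position 6 ('a'): repeat (last at 5), move window start to 6
  Position 6 ('a'): window [6,6] length 1
  Position 7 ('c'): window [6,7] length 2
  Position 8 ('e'): window [6,8] length 3
Longest substring with no repeats: "ghad" with length 4

4


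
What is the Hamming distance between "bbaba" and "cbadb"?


Comparing "bbaba" and "cbadb" position by position:
  Position 0: 'b' vs 'c' => differ
  Position 1: 'b' vs 'b' => same
  Position 2: 'a' vs 'a' => same
  Position 3: 'b' vs 'd' => differ
  Position 4: 'a' vs 'b' => differ
Total differences (Hamming distance): 3

3


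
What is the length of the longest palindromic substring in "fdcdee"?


Input: "fdcdee"
Checking substrings for palindromes:
  [1:4] "dcd" (len 3) => palindrome
  [4:6] "ee" (len 2) => palindrome
Longest palindromic substring: "dcd" with length 3

3


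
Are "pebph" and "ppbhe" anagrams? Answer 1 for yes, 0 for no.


Strings: "pebph", "ppbhe"
Sorted first:  behpp
Sorted second: behpp
Sorted forms match => anagrams

1


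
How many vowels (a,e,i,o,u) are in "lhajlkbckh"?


Input: lhajlkbckh
Checking each character:
  'l' at position 0: consonant
  'h' at position 1: consonant
  'a' at position 2: vowel (running total: 1)
  'j' at position 3: consonant
  'l' at position 4: consonant
  'k' at position 5: consonant
  'b' at position 6: consonant
  'c' at position 7: consonant
  'k' at position 8: consonant
  'h' at position 9: consonant
Total vowels: 1

1


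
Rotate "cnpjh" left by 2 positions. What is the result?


Input: "cnpjh", rotate left by 2
First 2 characters: "cn"
Remaining characters: "pjh"
Concatenate remaining + first: "pjh" + "cn" = "pjhcn"

pjhcn


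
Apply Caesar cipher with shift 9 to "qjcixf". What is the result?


Caesar cipher: shift "qjcixf" by 9
  'q' (pos 16) + 9 = pos 25 = 'z'
  'j' (pos 9) + 9 = pos 18 = 's'
  'c' (pos 2) + 9 = pos 11 = 'l'
  'i' (pos 8) + 9 = pos 17 = 'r'
  'x' (pos 23) + 9 = pos 6 = 'g'
  'f' (pos 5) + 9 = pos 14 = 'o'
Result: zslrgo

zslrgo


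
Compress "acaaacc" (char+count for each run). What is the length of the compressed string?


Input: acaaacc
Runs:
  'a' x 1 => "a1"
  'c' x 1 => "c1"
  'a' x 3 => "a3"
  'c' x 2 => "c2"
Compressed: "a1c1a3c2"
Compressed length: 8

8


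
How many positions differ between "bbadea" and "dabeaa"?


Comparing "bbadea" and "dabeaa" position by position:
  Position 0: 'b' vs 'd' => DIFFER
  Position 1: 'b' vs 'a' => DIFFER
  Position 2: 'a' vs 'b' => DIFFER
  Position 3: 'd' vs 'e' => DIFFER
  Position 4: 'e' vs 'a' => DIFFER
  Position 5: 'a' vs 'a' => same
Positions that differ: 5

5


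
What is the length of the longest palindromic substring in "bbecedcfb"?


Input: "bbecedcfb"
Checking substrings for palindromes:
  [2:5] "ece" (len 3) => palindrome
  [0:2] "bb" (len 2) => palindrome
Longest palindromic substring: "ece" with length 3

3


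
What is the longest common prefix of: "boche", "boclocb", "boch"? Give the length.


Words: boche, boclocb, boch
  Position 0: all 'b' => match
  Position 1: all 'o' => match
  Position 2: all 'c' => match
  Position 3: ('h', 'l', 'h') => mismatch, stop
LCP = "boc" (length 3)

3


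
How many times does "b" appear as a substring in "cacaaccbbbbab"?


Searching for "b" in "cacaaccbbbbab"
Scanning each position:
  Position 0: "c" => no
  Position 1: "a" => no
  Position 2: "c" => no
  Position 3: "a" => no
  Position 4: "a" => no
  Position 5: "c" => no
  Position 6: "c" => no
  Position 7: "b" => MATCH
  Position 8: "b" => MATCH
  Position 9: "b" => MATCH
  Position 10: "b" => MATCH
  Position 11: "a" => no
  Position 12: "b" => MATCH
Total occurrences: 5

5


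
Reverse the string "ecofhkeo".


Input: ecofhkeo
Reading characters right to left:
  Position 7: 'o'
  Position 6: 'e'
  Position 5: 'k'
  Position 4: 'h'
  Position 3: 'f'
  Position 2: 'o'
  Position 1: 'c'
  Position 0: 'e'
Reversed: oekhfoce

oekhfoce


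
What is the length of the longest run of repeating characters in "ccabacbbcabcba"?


Input: "ccabacbbcabcba"
Scanning for longest run:
  Position 1 ('c'): continues run of 'c', length=2
  Position 2 ('a'): new char, reset run to 1
  Position 3 ('b'): new char, reset run to 1
  Position 4 ('a'): new char, reset run to 1
  Position 5 ('c'): new char, reset run to 1
  Position 6 ('b'): new char, reset run to 1
  Position 7 ('b'): continues run of 'b', length=2
  Position 8 ('c'): new char, reset run to 1
  Position 9 ('a'): new char, reset run to 1
  Position 10 ('b'): new char, reset run to 1
  Position 11 ('c'): new char, reset run to 1
  Position 12 ('b'): new char, reset run to 1
  Position 13 ('a'): new char, reset run to 1
Longest run: 'c' with length 2

2


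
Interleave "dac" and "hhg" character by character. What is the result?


Interleaving "dac" and "hhg":
  Position 0: 'd' from first, 'h' from second => "dh"
  Position 1: 'a' from first, 'h' from second => "ah"
  Position 2: 'c' from first, 'g' from second => "cg"
Result: dhahcg

dhahcg


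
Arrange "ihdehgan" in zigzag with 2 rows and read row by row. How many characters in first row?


Zigzag "ihdehgan" into 2 rows:
Placing characters:
  'i' => row 0
  'h' => row 1
  'd' => row 0
  'e' => row 1
  'h' => row 0
  'g' => row 1
  'a' => row 0
  'n' => row 1
Rows:
  Row 0: "idha"
  Row 1: "hegn"
First row length: 4

4


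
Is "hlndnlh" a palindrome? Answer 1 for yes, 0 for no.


Input: hlndnlh
Reversed: hlndnlh
  Compare pos 0 ('h') with pos 6 ('h'): match
  Compare pos 1 ('l') with pos 5 ('l'): match
  Compare pos 2 ('n') with pos 4 ('n'): match
Result: palindrome

1


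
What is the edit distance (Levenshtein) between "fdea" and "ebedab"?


Computing edit distance: "fdea" -> "ebedab"
DP table:
           e    b    e    d    a    b
      0    1    2    3    4    5    6
  f   1    1    2    3    4    5    6
  d   2    2    2    3    3    4    5
  e   3    2    3    2    3    4    5
  a   4    3    3    3    3    3    4
Edit distance = dp[4][6] = 4

4


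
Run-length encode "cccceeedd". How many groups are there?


Input: cccceeedd
Scanning for consecutive runs:
  Group 1: 'c' x 4 (positions 0-3)
  Group 2: 'e' x 3 (positions 4-6)
  Group 3: 'd' x 2 (positions 7-8)
Total groups: 3

3


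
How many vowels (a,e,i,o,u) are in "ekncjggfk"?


Input: ekncjggfk
Checking each character:
  'e' at position 0: vowel (running total: 1)
  'k' at position 1: consonant
  'n' at position 2: consonant
  'c' at position 3: consonant
  'j' at position 4: consonant
  'g' at position 5: consonant
  'g' at position 6: consonant
  'f' at position 7: consonant
  'k' at position 8: consonant
Total vowels: 1

1


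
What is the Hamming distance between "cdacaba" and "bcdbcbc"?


Comparing "cdacaba" and "bcdbcbc" position by position:
  Position 0: 'c' vs 'b' => differ
  Position 1: 'd' vs 'c' => differ
  Position 2: 'a' vs 'd' => differ
  Position 3: 'c' vs 'b' => differ
  Position 4: 'a' vs 'c' => differ
  Position 5: 'b' vs 'b' => same
  Position 6: 'a' vs 'c' => differ
Total differences (Hamming distance): 6

6


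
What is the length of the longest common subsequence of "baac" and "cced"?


LCS of "baac" and "cced"
DP table:
           c    c    e    d
      0    0    0    0    0
  b   0    0    0    0    0
  a   0    0    0    0    0
  a   0    0    0    0    0
  c   0    1    1    1    1
LCS length = dp[4][4] = 1

1


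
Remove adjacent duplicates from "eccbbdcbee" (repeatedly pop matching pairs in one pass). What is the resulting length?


Input: eccbbdcbee
Stack-based adjacent duplicate removal:
  Read 'e': push. Stack: e
  Read 'c': push. Stack: ec
  Read 'c': matches stack top 'c' => pop. Stack: e
  Read 'b': push. Stack: eb
  Read 'b': matches stack top 'b' => pop. Stack: e
  Read 'd': push. Stack: ed
  Read 'c': push. Stack: edc
  Read 'b': push. Stack: edcb
  Read 'e': push. Stack: edcbe
  Read 'e': matches stack top 'e' => pop. Stack: edcb
Final stack: "edcb" (length 4)

4


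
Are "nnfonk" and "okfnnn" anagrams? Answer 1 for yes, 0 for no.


Strings: "nnfonk", "okfnnn"
Sorted first:  fknnno
Sorted second: fknnno
Sorted forms match => anagrams

1


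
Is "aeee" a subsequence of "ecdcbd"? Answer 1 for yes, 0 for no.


Check if "aeee" is a subsequence of "ecdcbd"
Greedy scan:
  Position 0 ('e'): no match needed
  Position 1 ('c'): no match needed
  Position 2 ('d'): no match needed
  Position 3 ('c'): no match needed
  Position 4 ('b'): no match needed
  Position 5 ('d'): no match needed
Only matched 0/4 characters => not a subsequence

0


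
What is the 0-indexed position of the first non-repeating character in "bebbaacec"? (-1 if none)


Input: bebbaacec
Character frequencies:
  'a': 2
  'b': 3
  'c': 2
  'e': 2
Scanning left to right for freq == 1:
  Position 0 ('b'): freq=3, skip
  Position 1 ('e'): freq=2, skip
  Position 2 ('b'): freq=3, skip
  Position 3 ('b'): freq=3, skip
  Position 4 ('a'): freq=2, skip
  Position 5 ('a'): freq=2, skip
  Position 6 ('c'): freq=2, skip
  Position 7 ('e'): freq=2, skip
  Position 8 ('c'): freq=2, skip
  No unique character found => answer = -1

-1


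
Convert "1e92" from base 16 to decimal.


Input: "1e92" in base 16
Positional expansion:
  Digit '1' (value 1) x 16^3 = 4096
  Digit 'e' (value 14) x 16^2 = 3584
  Digit '9' (value 9) x 16^1 = 144
  Digit '2' (value 2) x 16^0 = 2
Sum = 7826

7826


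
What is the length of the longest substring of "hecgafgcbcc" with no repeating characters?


Input: "hecgafgcbcc"
Sliding window (track last position of each char):
  Position 0 ('h'): window [0,0] length 1 -- new best
  Position 1 ('e'): window [0,1] length 2 -- new best
  Position 2 ('c'): window [0,2] length 3 -- new best
  Position 3 ('g'): window [0,3] length 4 -- new best
  Position 4 ('a'): window [0,4] length 5 -- new best
  Position 5 ('f'): window [0,5] length 6 -- new best
  Position 6 ('g'): repeat (last at 3), move window start to 4
  Position 6 ('g'): window [4,6] length 3
  Position 7 ('c'): window [4,7] length 4
  Position 8 ('b'): window [4,8] length 5
  Position 9 ('c'): repeat (last at 7), move window start to 8
  Position 9 ('c'): window [8,9] length 2
  Position 10 ('c'): repeat (last at 9), move window start to 10
  Position 10 ('c'): window [10,10] length 1
Longest substring with no repeats: "hecgaf" with length 6

6


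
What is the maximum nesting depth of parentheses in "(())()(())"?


Input: "(())()(())"
Tracking depth:
  Position 0 '(': depth becomes 1
  Position 1 '(': depth becomes 2
  Position 2 ')': depth becomes 1
  Position 3 ')': depth becomes 0
  Position 4 '(': depth becomes 1
  Position 5 ')': depth becomes 0
  Position 6 '(': depth becomes 1
  Position 7 '(': depth becomes 2
  Position 8 ')': depth becomes 1
  Position 9 ')': depth becomes 0
Maximum depth reached: 2

2


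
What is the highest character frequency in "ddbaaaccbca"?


Input: ddbaaaccbca
Character counts:
  'a': 4
  'b': 2
  'c': 3
  'd': 2
Maximum frequency: 4

4


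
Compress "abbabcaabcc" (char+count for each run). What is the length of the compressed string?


Input: abbabcaabcc
Runs:
  'a' x 1 => "a1"
  'b' x 2 => "b2"
  'a' x 1 => "a1"
  'b' x 1 => "b1"
  'c' x 1 => "c1"
  'a' x 2 => "a2"
  'b' x 1 => "b1"
  'c' x 2 => "c2"
Compressed: "a1b2a1b1c1a2b1c2"
Compressed length: 16

16


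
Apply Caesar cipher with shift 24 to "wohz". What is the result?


Caesar cipher: shift "wohz" by 24
  'w' (pos 22) + 24 = pos 20 = 'u'
  'o' (pos 14) + 24 = pos 12 = 'm'
  'h' (pos 7) + 24 = pos 5 = 'f'
  'z' (pos 25) + 24 = pos 23 = 'x'
Result: umfx

umfx


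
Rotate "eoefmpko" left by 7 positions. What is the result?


Input: "eoefmpko", rotate left by 7
First 7 characters: "eoefmpk"
Remaining characters: "o"
Concatenate remaining + first: "o" + "eoefmpk" = "oeoefmpk"

oeoefmpk


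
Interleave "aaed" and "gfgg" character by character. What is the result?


Interleaving "aaed" and "gfgg":
  Position 0: 'a' from first, 'g' from second => "ag"
  Position 1: 'a' from first, 'f' from second => "af"
  Position 2: 'e' from first, 'g' from second => "eg"
  Position 3: 'd' from first, 'g' from second => "dg"
Result: agafegdg

agafegdg


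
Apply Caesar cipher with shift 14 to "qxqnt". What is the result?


Caesar cipher: shift "qxqnt" by 14
  'q' (pos 16) + 14 = pos 4 = 'e'
  'x' (pos 23) + 14 = pos 11 = 'l'
  'q' (pos 16) + 14 = pos 4 = 'e'
  'n' (pos 13) + 14 = pos 1 = 'b'
  't' (pos 19) + 14 = pos 7 = 'h'
Result: elebh

elebh


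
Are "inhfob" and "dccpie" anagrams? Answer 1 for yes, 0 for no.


Strings: "inhfob", "dccpie"
Sorted first:  bfhino
Sorted second: ccdeip
Differ at position 0: 'b' vs 'c' => not anagrams

0


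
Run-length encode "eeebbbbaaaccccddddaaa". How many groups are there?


Input: eeebbbbaaaccccddddaaa
Scanning for consecutive runs:
  Group 1: 'e' x 3 (positions 0-2)
  Group 2: 'b' x 4 (positions 3-6)
  Group 3: 'a' x 3 (positions 7-9)
  Group 4: 'c' x 4 (positions 10-13)
  Group 5: 'd' x 4 (positions 14-17)
  Group 6: 'a' x 3 (positions 18-20)
Total groups: 6

6


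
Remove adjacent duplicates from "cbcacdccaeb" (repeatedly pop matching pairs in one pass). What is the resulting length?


Input: cbcacdccaeb
Stack-based adjacent duplicate removal:
  Read 'c': push. Stack: c
  Read 'b': push. Stack: cb
  Read 'c': push. Stack: cbc
  Read 'a': push. Stack: cbca
  Read 'c': push. Stack: cbcac
  Read 'd': push. Stack: cbcacd
  Read 'c': push. Stack: cbcacdc
  Read 'c': matches stack top 'c' => pop. Stack: cbcacd
  Read 'a': push. Stack: cbcacda
  Read 'e': push. Stack: cbcacdae
  Read 'b': push. Stack: cbcacdaeb
Final stack: "cbcacdaeb" (length 9)

9


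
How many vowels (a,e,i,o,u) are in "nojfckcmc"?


Input: nojfckcmc
Checking each character:
  'n' at position 0: consonant
  'o' at position 1: vowel (running total: 1)
  'j' at position 2: consonant
  'f' at position 3: consonant
  'c' at position 4: consonant
  'k' at position 5: consonant
  'c' at position 6: consonant
  'm' at position 7: consonant
  'c' at position 8: consonant
Total vowels: 1

1


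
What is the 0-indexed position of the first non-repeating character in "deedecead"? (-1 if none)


Input: deedecead
Character frequencies:
  'a': 1
  'c': 1
  'd': 3
  'e': 4
Scanning left to right for freq == 1:
  Position 0 ('d'): freq=3, skip
  Position 1 ('e'): freq=4, skip
  Position 2 ('e'): freq=4, skip
  Position 3 ('d'): freq=3, skip
  Position 4 ('e'): freq=4, skip
  Position 5 ('c'): unique! => answer = 5

5


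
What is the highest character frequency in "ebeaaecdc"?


Input: ebeaaecdc
Character counts:
  'a': 2
  'b': 1
  'c': 2
  'd': 1
  'e': 3
Maximum frequency: 3

3


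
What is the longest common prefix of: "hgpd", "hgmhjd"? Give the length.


Words: hgpd, hgmhjd
  Position 0: all 'h' => match
  Position 1: all 'g' => match
  Position 2: ('p', 'm') => mismatch, stop
LCP = "hg" (length 2)

2


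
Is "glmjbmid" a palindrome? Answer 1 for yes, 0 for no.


Input: glmjbmid
Reversed: dimbjmlg
  Compare pos 0 ('g') with pos 7 ('d'): MISMATCH
  Compare pos 1 ('l') with pos 6 ('i'): MISMATCH
  Compare pos 2 ('m') with pos 5 ('m'): match
  Compare pos 3 ('j') with pos 4 ('b'): MISMATCH
Result: not a palindrome

0


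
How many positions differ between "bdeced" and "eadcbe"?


Comparing "bdeced" and "eadcbe" position by position:
  Position 0: 'b' vs 'e' => DIFFER
  Position 1: 'd' vs 'a' => DIFFER
  Position 2: 'e' vs 'd' => DIFFER
  Position 3: 'c' vs 'c' => same
  Position 4: 'e' vs 'b' => DIFFER
  Position 5: 'd' vs 'e' => DIFFER
Positions that differ: 5

5
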